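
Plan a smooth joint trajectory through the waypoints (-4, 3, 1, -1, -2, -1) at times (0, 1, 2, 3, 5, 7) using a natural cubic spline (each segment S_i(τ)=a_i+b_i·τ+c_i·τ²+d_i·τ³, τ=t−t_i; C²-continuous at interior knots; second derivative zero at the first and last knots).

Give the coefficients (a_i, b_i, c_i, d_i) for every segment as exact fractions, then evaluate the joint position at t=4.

  seg 0: a=-4 b=2949/314 c=0 d=-751/314
  seg 1: a=3 b=348/157 c=-2253/314 d=929/314
  seg 2: a=1 b=-1023/314 c=267/157 d=-139/314
  seg 3: a=-1 b=-186/157 c=117/314 d=-19/1256
  seg 4: a=-2 b=39/314 c=177/628 d=-59/1256
S(4) = -2295/1256

Δ: Δ0=7, Δ1=-2, Δ2=-2, Δ3=-1/2, Δ4=1/2
row 1: diag=4, rhs=-54; c'=1/4, d'=-27/2
row 2: denom=4−1·1/4=15/4; d'=(0−1·-27/2)/(15/4)=18/5
row 3: denom=6−1·4/15=86/15; d'=(9−1·18/5)/(86/15)=81/86
row 4: denom=8−2·15/43=314/43; d'=(6−2·81/86)/(314/43)=177/314
back: M4=177/314
back: M3=81/86−15/43·177/314=117/157
back: M2=18/5−4/15·117/157=534/157
back: M1=-27/2−1/4·534/157=-2253/157
M: M0=0, M1=-2253/157, M2=534/157, M3=117/157, M4=177/314, M5=0
seg 0: a=-4, c=M0/2=0, d=(M1−M0)/(6·1)=-751/314, b=Δ0−h0·(2M0+M1)/6=2949/314
seg 1: a=3, c=M1/2=-2253/314, d=(M2−M1)/(6·1)=929/314, b=Δ1−h1·(2M1+M2)/6=348/157
seg 2: a=1, c=M2/2=267/157, d=(M3−M2)/(6·1)=-139/314, b=Δ2−h2·(2M2+M3)/6=-1023/314
seg 3: a=-1, c=M3/2=117/314, d=(M4−M3)/(6·2)=-19/1256, b=Δ3−h3·(2M3+M4)/6=-186/157
seg 4: a=-2, c=M4/2=177/628, d=(M5−M4)/(6·2)=-59/1256, b=Δ4−h4·(2M4+M5)/6=39/314
t_q=4 → seg 3, τ=1; S=-1+-186/157·τ+117/314·τ²+-19/1256·τ³=-2295/1256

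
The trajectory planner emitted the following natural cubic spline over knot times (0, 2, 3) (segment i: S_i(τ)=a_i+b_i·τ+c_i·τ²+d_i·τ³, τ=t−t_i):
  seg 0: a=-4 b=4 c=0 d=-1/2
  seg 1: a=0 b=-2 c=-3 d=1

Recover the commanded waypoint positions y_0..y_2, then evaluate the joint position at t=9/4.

y_0=-4 y_1=0 y_2=-4
S(9/4) = -43/64

y_0 = S_0(0) = a_0 = -4
y_1 = S_1(0) = a_1 = 0
y_2 = S_1(1) = -4
t_q=9/4 is in segment 1 (τ=1/4); S_1(τ)=-43/64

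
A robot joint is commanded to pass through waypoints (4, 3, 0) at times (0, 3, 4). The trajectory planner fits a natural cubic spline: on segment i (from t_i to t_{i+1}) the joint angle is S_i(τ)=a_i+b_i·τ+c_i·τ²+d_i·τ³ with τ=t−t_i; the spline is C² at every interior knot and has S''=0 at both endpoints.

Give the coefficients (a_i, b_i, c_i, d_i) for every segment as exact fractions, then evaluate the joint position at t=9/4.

Δ: Δ0=-1/3, Δ1=-3
row 1: diag=8, rhs=-16; c'=1/8, d'=-2
back: M1=-2
M: M0=0, M1=-2, M2=0
seg 0: a=4, c=M0/2=0, d=(M1−M0)/(6·3)=-1/9, b=Δ0−h0·(2M0+M1)/6=2/3
seg 1: a=3, c=M1/2=-1, d=(M2−M1)/(6·1)=1/3, b=Δ1−h1·(2M1+M2)/6=-7/3
t_q=9/4 → seg 0, τ=9/4; S=4+2/3·τ+0·τ²+-1/9·τ³=271/64

  seg 0: a=4 b=2/3 c=0 d=-1/9
  seg 1: a=3 b=-7/3 c=-1 d=1/3
S(9/4) = 271/64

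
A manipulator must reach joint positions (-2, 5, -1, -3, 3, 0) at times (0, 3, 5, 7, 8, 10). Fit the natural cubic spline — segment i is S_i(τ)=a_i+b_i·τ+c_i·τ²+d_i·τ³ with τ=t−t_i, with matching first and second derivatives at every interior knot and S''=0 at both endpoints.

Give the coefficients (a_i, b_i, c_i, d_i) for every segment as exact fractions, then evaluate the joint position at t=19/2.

Δ: Δ0=7/3, Δ1=-3, Δ2=-1, Δ3=6, Δ4=-3/2
row 1: diag=10, rhs=-32; c'=1/5, d'=-16/5
row 2: denom=8−2·1/5=38/5; d'=(12−2·-16/5)/(38/5)=46/19
row 3: denom=6−2·5/19=104/19; d'=(42−2·46/19)/(104/19)=353/52
row 4: denom=6−1·19/104=605/104; d'=(-45−1·353/52)/(605/104)=-5386/605
back: M4=-5386/605
back: M3=353/52−19/104·-5386/605=5091/605
back: M2=46/19−5/19·5091/605=25/121
back: M1=-16/5−1/5·25/121=-1961/605
M: M0=0, M1=-1961/605, M2=25/121, M3=5091/605, M4=-5386/605, M5=0
seg 0: a=-2, c=M0/2=0, d=(M1−M0)/(6·3)=-1961/10890, b=Δ0−h0·(2M0+M1)/6=14353/3630
seg 1: a=5, c=M1/2=-1961/1210, d=(M2−M1)/(6·2)=1043/3630, b=Δ1−h1·(2M1+M2)/6=-1648/1815
seg 2: a=-1, c=M2/2=25/242, d=(M3−M2)/(6·2)=2483/3630, b=Δ2−h2·(2M2+M3)/6=-7156/1815
seg 3: a=-3, c=M3/2=5091/1210, d=(M4−M3)/(6·1)=-10477/3630, b=Δ3−h3·(2M3+M4)/6=772/165
seg 4: a=3, c=M4/2=-2693/605, d=(M5−M4)/(6·2)=2693/3630, b=Δ4−h4·(2M4+M5)/6=16099/3630
t_q=19/2 → seg 4, τ=3/2; S=3+16099/3630·τ+-2693/605·τ²+2693/3630·τ³=4145/1936

  seg 0: a=-2 b=14353/3630 c=0 d=-1961/10890
  seg 1: a=5 b=-1648/1815 c=-1961/1210 d=1043/3630
  seg 2: a=-1 b=-7156/1815 c=25/242 d=2483/3630
  seg 3: a=-3 b=772/165 c=5091/1210 d=-10477/3630
  seg 4: a=3 b=16099/3630 c=-2693/605 d=2693/3630
S(19/2) = 4145/1936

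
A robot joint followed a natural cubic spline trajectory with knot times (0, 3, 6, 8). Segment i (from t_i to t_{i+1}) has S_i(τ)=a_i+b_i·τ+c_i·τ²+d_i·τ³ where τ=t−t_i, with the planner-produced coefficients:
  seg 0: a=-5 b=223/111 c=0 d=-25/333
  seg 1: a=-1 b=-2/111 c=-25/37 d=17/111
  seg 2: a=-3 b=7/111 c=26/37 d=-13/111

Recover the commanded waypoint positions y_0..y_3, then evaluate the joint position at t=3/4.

y_0 = S_0(0) = a_0 = -5
y_1 = S_1(0) = a_1 = -1
y_2 = S_2(0) = a_2 = -3
y_3 = S_2(2) = -1
t_q=3/4 is in segment 0 (τ=3/4); S_0(τ)=-8347/2368

y_0=-5 y_1=-1 y_2=-3 y_3=-1
S(3/4) = -8347/2368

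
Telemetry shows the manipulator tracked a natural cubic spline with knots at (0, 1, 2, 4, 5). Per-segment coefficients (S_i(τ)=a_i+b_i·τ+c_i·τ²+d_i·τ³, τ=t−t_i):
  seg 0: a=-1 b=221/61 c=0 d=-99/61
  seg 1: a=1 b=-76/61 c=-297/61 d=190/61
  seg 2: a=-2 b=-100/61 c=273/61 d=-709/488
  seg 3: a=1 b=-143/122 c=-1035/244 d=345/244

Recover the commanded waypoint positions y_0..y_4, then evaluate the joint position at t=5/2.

y_0 = S_0(0) = a_0 = -1
y_1 = S_1(0) = a_1 = 1
y_2 = S_2(0) = a_2 = -2
y_3 = S_3(0) = a_3 = 1
y_4 = S_3(1) = -3
t_q=5/2 is in segment 2 (τ=1/2); S_2(τ)=-7349/3904

y_0=-1 y_1=1 y_2=-2 y_3=1 y_4=-3
S(5/2) = -7349/3904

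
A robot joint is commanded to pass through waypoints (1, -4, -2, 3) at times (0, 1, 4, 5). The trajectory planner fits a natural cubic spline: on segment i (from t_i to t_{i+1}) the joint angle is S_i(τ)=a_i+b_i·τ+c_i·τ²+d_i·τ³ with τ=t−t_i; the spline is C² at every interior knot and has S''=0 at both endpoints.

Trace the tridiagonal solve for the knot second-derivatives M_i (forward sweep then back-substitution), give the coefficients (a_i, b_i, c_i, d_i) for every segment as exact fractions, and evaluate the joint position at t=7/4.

  seg 0: a=1 b=-922/165 c=0 d=97/165
  seg 1: a=-4 b=-631/165 c=97/55 d=-4/45
  seg 2: a=-2 b=719/165 c=53/55 d=-53/165
S(7/4) = -1301/220

Δ: Δ0=-5, Δ1=2/3, Δ2=5
row 1: diag=8, rhs=34; c'=3/8, d'=17/4
row 2: denom=8−3·3/8=55/8; d'=(26−3·17/4)/(55/8)=106/55
back: M2=106/55
back: M1=17/4−3/8·106/55=194/55
M: M0=0, M1=194/55, M2=106/55, M3=0
seg 0: a=1, c=M0/2=0, d=(M1−M0)/(6·1)=97/165, b=Δ0−h0·(2M0+M1)/6=-922/165
seg 1: a=-4, c=M1/2=97/55, d=(M2−M1)/(6·3)=-4/45, b=Δ1−h1·(2M1+M2)/6=-631/165
seg 2: a=-2, c=M2/2=53/55, d=(M3−M2)/(6·1)=-53/165, b=Δ2−h2·(2M2+M3)/6=719/165
t_q=7/4 → seg 1, τ=3/4; S=-4+-631/165·τ+97/55·τ²+-4/45·τ³=-1301/220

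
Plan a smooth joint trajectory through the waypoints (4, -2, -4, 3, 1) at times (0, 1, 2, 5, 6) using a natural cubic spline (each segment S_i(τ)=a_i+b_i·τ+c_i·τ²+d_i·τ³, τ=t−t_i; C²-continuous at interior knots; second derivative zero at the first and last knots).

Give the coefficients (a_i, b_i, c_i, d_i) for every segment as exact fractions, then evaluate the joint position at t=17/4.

Δ: Δ0=-6, Δ1=-2, Δ2=7/3, Δ3=-2
row 1: diag=4, rhs=24; c'=1/4, d'=6
row 2: denom=8−1·1/4=31/4; d'=(26−1·6)/(31/4)=80/31
row 3: denom=8−3·12/31=212/31; d'=(-26−3·80/31)/(212/31)=-523/106
back: M3=-523/106
back: M2=80/31−12/31·-523/106=238/53
back: M1=6−1/4·238/53=517/106
M: M0=0, M1=517/106, M2=238/53, M3=-523/106, M4=0
seg 0: a=4, c=M0/2=0, d=(M1−M0)/(6·1)=517/636, b=Δ0−h0·(2M0+M1)/6=-4333/636
seg 1: a=-2, c=M1/2=517/212, d=(M2−M1)/(6·1)=-41/636, b=Δ1−h1·(2M1+M2)/6=-1391/318
seg 2: a=-4, c=M2/2=119/53, d=(M3−M2)/(6·3)=-111/212, b=Δ2−h2·(2M2+M3)/6=197/636
seg 3: a=3, c=M3/2=-523/212, d=(M4−M3)/(6·1)=523/636, b=Δ3−h3·(2M3+M4)/6=-113/318
t_q=17/4 → seg 2, τ=9/4; S=-4+197/636·τ+119/53·τ²+-111/212·τ³=28489/13568

  seg 0: a=4 b=-4333/636 c=0 d=517/636
  seg 1: a=-2 b=-1391/318 c=517/212 d=-41/636
  seg 2: a=-4 b=197/636 c=119/53 d=-111/212
  seg 3: a=3 b=-113/318 c=-523/212 d=523/636
S(17/4) = 28489/13568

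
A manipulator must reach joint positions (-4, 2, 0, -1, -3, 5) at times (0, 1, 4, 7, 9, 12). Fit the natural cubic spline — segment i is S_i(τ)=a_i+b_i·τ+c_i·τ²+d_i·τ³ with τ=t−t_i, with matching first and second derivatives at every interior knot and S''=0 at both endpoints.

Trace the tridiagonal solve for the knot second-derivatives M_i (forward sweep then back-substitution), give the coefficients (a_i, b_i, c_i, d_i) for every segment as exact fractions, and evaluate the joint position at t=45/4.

Δ: Δ0=6, Δ1=-2/3, Δ2=-1/3, Δ3=-1, Δ4=8/3
row 1: diag=8, rhs=-40; c'=3/8, d'=-5
row 2: denom=12−3·3/8=87/8; d'=(2−3·-5)/(87/8)=136/87
row 3: denom=10−3·8/29=266/29; d'=(-4−3·136/87)/(266/29)=-18/19
row 4: denom=10−2·29/133=1272/133; d'=(22−2·-18/19)/(1272/133)=1589/636
back: M4=1589/636
back: M3=-18/19−29/133·1589/636=-949/636
back: M2=136/87−8/29·-949/636=314/159
back: M1=-5−3/8·314/159=-1217/212
M: M0=0, M1=-1217/212, M2=314/159, M3=-949/636, M4=1589/636, M5=0
seg 0: a=-4, c=M0/2=0, d=(M1−M0)/(6·1)=-1217/1272, b=Δ0−h0·(2M0+M1)/6=8849/1272
seg 1: a=2, c=M1/2=-1217/424, d=(M2−M1)/(6·3)=4907/11448, b=Δ1−h1·(2M1+M2)/6=2599/636
seg 2: a=0, c=M2/2=157/159, d=(M3−M2)/(6·3)=-245/1272, b=Δ2−h2·(2M2+M3)/6=-1987/1272
seg 3: a=-1, c=M3/2=-949/1272, d=(M4−M3)/(6·2)=141/424, b=Δ3−h3·(2M3+M4)/6=-533/636
seg 4: a=-3, c=M4/2=1589/1272, d=(M5−M4)/(6·3)=-1589/11448, b=Δ4−h4·(2M4+M5)/6=107/636
t_q=45/4 → seg 4, τ=9/4; S=-3+107/636·τ+1589/1272·τ²+-1589/11448·τ³=57573/27136

  seg 0: a=-4 b=8849/1272 c=0 d=-1217/1272
  seg 1: a=2 b=2599/636 c=-1217/424 d=4907/11448
  seg 2: a=0 b=-1987/1272 c=157/159 d=-245/1272
  seg 3: a=-1 b=-533/636 c=-949/1272 d=141/424
  seg 4: a=-3 b=107/636 c=1589/1272 d=-1589/11448
S(45/4) = 57573/27136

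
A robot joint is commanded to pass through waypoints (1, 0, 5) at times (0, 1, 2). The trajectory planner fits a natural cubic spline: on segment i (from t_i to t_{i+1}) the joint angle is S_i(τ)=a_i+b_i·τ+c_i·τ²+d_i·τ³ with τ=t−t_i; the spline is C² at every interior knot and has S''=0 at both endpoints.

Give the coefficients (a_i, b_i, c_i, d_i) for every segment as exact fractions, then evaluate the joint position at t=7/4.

Δ: Δ0=-1, Δ1=5
row 1: diag=4, rhs=36; c'=1/4, d'=9
back: M1=9
M: M0=0, M1=9, M2=0
seg 0: a=1, c=M0/2=0, d=(M1−M0)/(6·1)=3/2, b=Δ0−h0·(2M0+M1)/6=-5/2
seg 1: a=0, c=M1/2=9/2, d=(M2−M1)/(6·1)=-3/2, b=Δ1−h1·(2M1+M2)/6=2
t_q=7/4 → seg 1, τ=3/4; S=0+2·τ+9/2·τ²+-3/2·τ³=435/128

  seg 0: a=1 b=-5/2 c=0 d=3/2
  seg 1: a=0 b=2 c=9/2 d=-3/2
S(7/4) = 435/128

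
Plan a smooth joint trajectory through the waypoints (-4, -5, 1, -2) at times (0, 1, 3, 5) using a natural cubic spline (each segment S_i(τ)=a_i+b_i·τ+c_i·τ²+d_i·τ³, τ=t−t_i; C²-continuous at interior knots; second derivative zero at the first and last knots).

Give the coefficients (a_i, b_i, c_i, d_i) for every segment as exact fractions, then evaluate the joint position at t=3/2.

Δ: Δ0=-1, Δ1=3, Δ2=-3/2
row 1: diag=6, rhs=24; c'=1/3, d'=4
row 2: denom=8−2·1/3=22/3; d'=(-27−2·4)/(22/3)=-105/22
back: M2=-105/22
back: M1=4−1/3·-105/22=123/22
M: M0=0, M1=123/22, M2=-105/22, M3=0
seg 0: a=-4, c=M0/2=0, d=(M1−M0)/(6·1)=41/44, b=Δ0−h0·(2M0+M1)/6=-85/44
seg 1: a=-5, c=M1/2=123/44, d=(M2−M1)/(6·2)=-19/22, b=Δ1−h1·(2M1+M2)/6=19/22
seg 2: a=1, c=M2/2=-105/44, d=(M3−M2)/(6·2)=35/88, b=Δ2−h2·(2M2+M3)/6=37/22
t_q=3/2 → seg 1, τ=1/2; S=-5+19/22·τ+123/44·τ²+-19/22·τ³=-175/44

  seg 0: a=-4 b=-85/44 c=0 d=41/44
  seg 1: a=-5 b=19/22 c=123/44 d=-19/22
  seg 2: a=1 b=37/22 c=-105/44 d=35/88
S(3/2) = -175/44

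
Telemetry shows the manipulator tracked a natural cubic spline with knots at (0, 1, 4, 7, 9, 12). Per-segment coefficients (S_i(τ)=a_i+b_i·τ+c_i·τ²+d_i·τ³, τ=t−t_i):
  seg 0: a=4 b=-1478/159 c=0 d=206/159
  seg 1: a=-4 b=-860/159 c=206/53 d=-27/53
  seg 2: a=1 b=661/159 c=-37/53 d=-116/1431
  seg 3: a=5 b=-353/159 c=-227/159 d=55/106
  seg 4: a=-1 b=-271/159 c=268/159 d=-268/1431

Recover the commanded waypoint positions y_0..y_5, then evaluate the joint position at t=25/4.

y_0=4 y_1=-4 y_2=1 y_3=5 y_4=-1 y_5=4
S(25/4) = 625/106

y_0 = S_0(0) = a_0 = 4
y_1 = S_1(0) = a_1 = -4
y_2 = S_2(0) = a_2 = 1
y_3 = S_3(0) = a_3 = 5
y_4 = S_4(0) = a_4 = -1
y_5 = S_4(3) = 4
t_q=25/4 is in segment 2 (τ=9/4); S_2(τ)=625/106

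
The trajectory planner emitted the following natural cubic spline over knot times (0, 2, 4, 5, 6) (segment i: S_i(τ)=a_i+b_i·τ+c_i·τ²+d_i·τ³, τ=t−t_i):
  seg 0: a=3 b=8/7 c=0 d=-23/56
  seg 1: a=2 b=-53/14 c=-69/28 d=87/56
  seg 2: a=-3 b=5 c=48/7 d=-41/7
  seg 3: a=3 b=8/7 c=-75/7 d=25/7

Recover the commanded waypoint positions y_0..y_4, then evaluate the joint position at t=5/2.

y_0=3 y_1=2 y_2=-3 y_3=3 y_4=-3
S(5/2) = -141/448

y_0 = S_0(0) = a_0 = 3
y_1 = S_1(0) = a_1 = 2
y_2 = S_2(0) = a_2 = -3
y_3 = S_3(0) = a_3 = 3
y_4 = S_3(1) = -3
t_q=5/2 is in segment 1 (τ=1/2); S_1(τ)=-141/448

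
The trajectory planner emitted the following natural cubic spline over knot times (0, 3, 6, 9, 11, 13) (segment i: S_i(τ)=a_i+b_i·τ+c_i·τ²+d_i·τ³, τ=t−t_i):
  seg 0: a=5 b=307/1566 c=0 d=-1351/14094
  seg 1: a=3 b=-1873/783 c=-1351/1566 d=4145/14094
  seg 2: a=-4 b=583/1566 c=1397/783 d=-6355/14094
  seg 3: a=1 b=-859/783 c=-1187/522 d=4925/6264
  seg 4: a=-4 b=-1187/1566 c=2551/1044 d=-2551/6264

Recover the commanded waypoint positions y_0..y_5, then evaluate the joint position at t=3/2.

y_0 = S_0(0) = a_0 = 5
y_1 = S_1(0) = a_1 = 3
y_2 = S_2(0) = a_2 = -4
y_3 = S_3(0) = a_3 = 1
y_4 = S_4(0) = a_4 = -4
y_5 = S_4(2) = 1
t_q=3/2 is in segment 0 (τ=3/2); S_0(τ)=6919/1392

y_0=5 y_1=3 y_2=-4 y_3=1 y_4=-4 y_5=1
S(3/2) = 6919/1392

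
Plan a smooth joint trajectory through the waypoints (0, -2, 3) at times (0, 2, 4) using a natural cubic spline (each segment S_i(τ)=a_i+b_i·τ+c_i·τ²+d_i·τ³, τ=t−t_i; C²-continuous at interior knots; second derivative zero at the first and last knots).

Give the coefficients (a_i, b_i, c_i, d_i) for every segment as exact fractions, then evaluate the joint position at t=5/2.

  seg 0: a=0 b=-15/8 c=0 d=7/32
  seg 1: a=-2 b=3/4 c=21/16 d=-7/32
S(5/2) = -339/256

Δ: Δ0=-1, Δ1=5/2
row 1: diag=8, rhs=21; c'=1/4, d'=21/8
back: M1=21/8
M: M0=0, M1=21/8, M2=0
seg 0: a=0, c=M0/2=0, d=(M1−M0)/(6·2)=7/32, b=Δ0−h0·(2M0+M1)/6=-15/8
seg 1: a=-2, c=M1/2=21/16, d=(M2−M1)/(6·2)=-7/32, b=Δ1−h1·(2M1+M2)/6=3/4
t_q=5/2 → seg 1, τ=1/2; S=-2+3/4·τ+21/16·τ²+-7/32·τ³=-339/256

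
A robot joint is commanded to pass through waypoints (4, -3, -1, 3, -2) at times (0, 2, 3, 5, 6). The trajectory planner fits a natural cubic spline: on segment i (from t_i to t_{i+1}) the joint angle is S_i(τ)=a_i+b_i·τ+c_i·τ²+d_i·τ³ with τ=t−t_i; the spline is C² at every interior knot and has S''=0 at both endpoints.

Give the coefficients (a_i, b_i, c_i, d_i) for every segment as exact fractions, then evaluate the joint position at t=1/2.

Δ: Δ0=-7/2, Δ1=2, Δ2=2, Δ3=-5
row 1: diag=6, rhs=33; c'=1/6, d'=11/2
row 2: denom=6−1·1/6=35/6; d'=(0−1·11/2)/(35/6)=-33/35
row 3: denom=6−2·12/35=186/35; d'=(-42−2·-33/35)/(186/35)=-234/31
back: M3=-234/31
back: M2=-33/35−12/35·-234/31=51/31
back: M1=11/2−1/6·51/31=162/31
M: M0=0, M1=162/31, M2=51/31, M3=-234/31, M4=0
seg 0: a=4, c=M0/2=0, d=(M1−M0)/(6·2)=27/62, b=Δ0−h0·(2M0+M1)/6=-325/62
seg 1: a=-3, c=M1/2=81/31, d=(M2−M1)/(6·1)=-37/62, b=Δ1−h1·(2M1+M2)/6=-1/62
seg 2: a=-1, c=M2/2=51/62, d=(M3−M2)/(6·2)=-95/124, b=Δ2−h2·(2M2+M3)/6=106/31
seg 3: a=3, c=M3/2=-117/31, d=(M4−M3)/(6·1)=39/31, b=Δ3−h3·(2M3+M4)/6=-77/31
t_q=1/2 → seg 0, τ=1/2; S=4+-325/62·τ+0·τ²+27/62·τ³=711/496

  seg 0: a=4 b=-325/62 c=0 d=27/62
  seg 1: a=-3 b=-1/62 c=81/31 d=-37/62
  seg 2: a=-1 b=106/31 c=51/62 d=-95/124
  seg 3: a=3 b=-77/31 c=-117/31 d=39/31
S(1/2) = 711/496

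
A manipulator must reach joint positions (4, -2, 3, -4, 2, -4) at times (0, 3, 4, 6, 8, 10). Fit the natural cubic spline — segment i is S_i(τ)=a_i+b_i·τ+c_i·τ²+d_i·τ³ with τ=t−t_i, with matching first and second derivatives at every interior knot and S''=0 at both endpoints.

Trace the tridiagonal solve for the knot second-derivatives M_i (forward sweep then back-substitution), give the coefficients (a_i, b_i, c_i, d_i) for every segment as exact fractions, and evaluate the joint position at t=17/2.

  seg 0: a=4 b=-6965/1282 c=0 d=489/1282
  seg 1: a=-2 b=3119/641 c=4401/1282 d=-4229/1282
  seg 2: a=3 b=2353/1282 c=-4143/641 d=2433/1282
  seg 3: a=-4 b=-1595/1282 c=3156/641 d=-7183/5128
  seg 4: a=2 b=1052/641 c=-8925/2564 d=2975/5128
S(17/2) = 82987/41024

Δ: Δ0=-2, Δ1=5, Δ2=-7/2, Δ3=3, Δ4=-3
row 1: diag=8, rhs=42; c'=1/8, d'=21/4
row 2: denom=6−1·1/8=47/8; d'=(-51−1·21/4)/(47/8)=-450/47
row 3: denom=8−2·16/47=344/47; d'=(39−2·-450/47)/(344/47)=2733/344
row 4: denom=8−2·47/172=641/86; d'=(-36−2·2733/344)/(641/86)=-8925/1282
back: M4=-8925/1282
back: M3=2733/344−47/172·-8925/1282=6312/641
back: M2=-450/47−16/47·6312/641=-8286/641
back: M1=21/4−1/8·-8286/641=4401/641
M: M0=0, M1=4401/641, M2=-8286/641, M3=6312/641, M4=-8925/1282, M5=0
seg 0: a=4, c=M0/2=0, d=(M1−M0)/(6·3)=489/1282, b=Δ0−h0·(2M0+M1)/6=-6965/1282
seg 1: a=-2, c=M1/2=4401/1282, d=(M2−M1)/(6·1)=-4229/1282, b=Δ1−h1·(2M1+M2)/6=3119/641
seg 2: a=3, c=M2/2=-4143/641, d=(M3−M2)/(6·2)=2433/1282, b=Δ2−h2·(2M2+M3)/6=2353/1282
seg 3: a=-4, c=M3/2=3156/641, d=(M4−M3)/(6·2)=-7183/5128, b=Δ3−h3·(2M3+M4)/6=-1595/1282
seg 4: a=2, c=M4/2=-8925/2564, d=(M5−M4)/(6·2)=2975/5128, b=Δ4−h4·(2M4+M5)/6=1052/641
t_q=17/2 → seg 4, τ=1/2; S=2+1052/641·τ+-8925/2564·τ²+2975/5128·τ³=82987/41024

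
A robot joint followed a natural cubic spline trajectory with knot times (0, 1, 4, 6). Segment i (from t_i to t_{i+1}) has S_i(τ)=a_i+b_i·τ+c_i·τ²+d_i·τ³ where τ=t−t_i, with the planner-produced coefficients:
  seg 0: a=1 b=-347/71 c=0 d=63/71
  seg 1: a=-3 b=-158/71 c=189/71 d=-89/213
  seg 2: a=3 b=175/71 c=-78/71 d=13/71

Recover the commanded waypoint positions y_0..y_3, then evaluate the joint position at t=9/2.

y_0 = S_0(0) = a_0 = 1
y_1 = S_1(0) = a_1 = -3
y_2 = S_2(0) = a_2 = 3
y_3 = S_2(2) = 5
t_q=9/2 is in segment 2 (τ=1/2); S_2(τ)=2261/568

y_0=1 y_1=-3 y_2=3 y_3=5
S(9/2) = 2261/568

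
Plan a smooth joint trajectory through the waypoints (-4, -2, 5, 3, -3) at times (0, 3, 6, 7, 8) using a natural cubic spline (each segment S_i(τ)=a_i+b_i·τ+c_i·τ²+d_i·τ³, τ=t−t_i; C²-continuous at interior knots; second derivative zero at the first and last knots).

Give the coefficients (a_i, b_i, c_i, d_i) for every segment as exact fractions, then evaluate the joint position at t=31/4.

  seg 0: a=-4 b=-17/112 c=0 d=275/3024
  seg 1: a=-2 b=129/56 c=275/336 d=-815/3024
  seg 2: a=5 b=-1/16 c=-45/28 d=-37/112
  seg 3: a=3 b=-239/56 c=-291/112 d=97/112
S(31/4) = -9297/7168

Δ: Δ0=2/3, Δ1=7/3, Δ2=-2, Δ3=-6
row 1: diag=12, rhs=10; c'=1/4, d'=5/6
row 2: denom=8−3·1/4=29/4; d'=(-26−3·5/6)/(29/4)=-114/29
row 3: denom=4−1·4/29=112/29; d'=(-24−1·-114/29)/(112/29)=-291/56
back: M3=-291/56
back: M2=-114/29−4/29·-291/56=-45/14
back: M1=5/6−1/4·-45/14=275/168
M: M0=0, M1=275/168, M2=-45/14, M3=-291/56, M4=0
seg 0: a=-4, c=M0/2=0, d=(M1−M0)/(6·3)=275/3024, b=Δ0−h0·(2M0+M1)/6=-17/112
seg 1: a=-2, c=M1/2=275/336, d=(M2−M1)/(6·3)=-815/3024, b=Δ1−h1·(2M1+M2)/6=129/56
seg 2: a=5, c=M2/2=-45/28, d=(M3−M2)/(6·1)=-37/112, b=Δ2−h2·(2M2+M3)/6=-1/16
seg 3: a=3, c=M3/2=-291/112, d=(M4−M3)/(6·1)=97/112, b=Δ3−h3·(2M3+M4)/6=-239/56
t_q=31/4 → seg 3, τ=3/4; S=3+-239/56·τ+-291/112·τ²+97/112·τ³=-9297/7168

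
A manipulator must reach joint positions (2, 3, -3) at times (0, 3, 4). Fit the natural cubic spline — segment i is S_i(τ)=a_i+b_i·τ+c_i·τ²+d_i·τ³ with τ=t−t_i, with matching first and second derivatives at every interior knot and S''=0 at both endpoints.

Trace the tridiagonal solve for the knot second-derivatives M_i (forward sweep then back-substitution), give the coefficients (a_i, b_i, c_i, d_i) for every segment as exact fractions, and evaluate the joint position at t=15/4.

Δ: Δ0=1/3, Δ1=-6
row 1: diag=8, rhs=-38; c'=1/8, d'=-19/4
back: M1=-19/4
M: M0=0, M1=-19/4, M2=0
seg 0: a=2, c=M0/2=0, d=(M1−M0)/(6·3)=-19/72, b=Δ0−h0·(2M0+M1)/6=65/24
seg 1: a=3, c=M1/2=-19/8, d=(M2−M1)/(6·1)=19/24, b=Δ1−h1·(2M1+M2)/6=-53/12
t_q=15/4 → seg 1, τ=3/4; S=3+-53/12·τ+-19/8·τ²+19/24·τ³=-673/512

  seg 0: a=2 b=65/24 c=0 d=-19/72
  seg 1: a=3 b=-53/12 c=-19/8 d=19/24
S(15/4) = -673/512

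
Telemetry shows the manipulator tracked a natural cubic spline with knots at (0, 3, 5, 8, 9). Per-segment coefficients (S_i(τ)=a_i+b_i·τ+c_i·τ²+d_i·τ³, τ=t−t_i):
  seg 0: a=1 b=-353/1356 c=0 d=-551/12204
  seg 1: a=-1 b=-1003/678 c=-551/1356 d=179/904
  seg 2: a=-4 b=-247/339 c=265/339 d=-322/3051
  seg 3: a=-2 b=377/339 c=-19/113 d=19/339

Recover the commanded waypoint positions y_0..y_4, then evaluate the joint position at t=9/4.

y_0 = S_0(0) = a_0 = 1
y_1 = S_1(0) = a_1 = -1
y_2 = S_2(0) = a_2 = -4
y_3 = S_3(0) = a_3 = -2
y_4 = S_3(1) = -1
t_q=9/4 is in segment 0 (τ=9/4); S_0(τ)=-2893/28928

y_0=1 y_1=-1 y_2=-4 y_3=-2 y_4=-1
S(9/4) = -2893/28928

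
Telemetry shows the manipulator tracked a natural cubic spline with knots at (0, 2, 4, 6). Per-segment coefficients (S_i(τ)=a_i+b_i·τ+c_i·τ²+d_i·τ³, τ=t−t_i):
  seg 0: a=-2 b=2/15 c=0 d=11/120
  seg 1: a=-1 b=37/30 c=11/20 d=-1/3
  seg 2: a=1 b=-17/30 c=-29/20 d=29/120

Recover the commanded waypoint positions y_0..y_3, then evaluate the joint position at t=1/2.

y_0=-2 y_1=-1 y_2=1 y_3=-4
S(1/2) = -123/64

y_0 = S_0(0) = a_0 = -2
y_1 = S_1(0) = a_1 = -1
y_2 = S_2(0) = a_2 = 1
y_3 = S_2(2) = -4
t_q=1/2 is in segment 0 (τ=1/2); S_0(τ)=-123/64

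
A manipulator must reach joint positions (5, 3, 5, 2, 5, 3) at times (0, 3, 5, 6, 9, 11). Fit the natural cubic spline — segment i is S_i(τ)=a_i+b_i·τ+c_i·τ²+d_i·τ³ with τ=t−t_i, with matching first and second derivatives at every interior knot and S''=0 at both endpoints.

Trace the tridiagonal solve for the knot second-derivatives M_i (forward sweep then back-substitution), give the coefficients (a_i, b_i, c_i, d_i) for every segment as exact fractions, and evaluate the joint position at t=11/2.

  seg 0: a=5 b=-1661/969 c=0 d=1015/8721
  seg 1: a=3 b=1384/969 c=1015/969 d=-815/1292
  seg 2: a=5 b=-1891/969 c=-5305/1938 d=1091/646
  seg 3: a=2 b=-269/114 c=2257/969 d=-7031/17442
  seg 4: a=5 b=709/969 c=-839/646 d=839/3876
S(11/2) = 55055/15504

Δ: Δ0=-2/3, Δ1=1, Δ2=-3, Δ3=1, Δ4=-1
row 1: diag=10, rhs=10; c'=1/5, d'=1
row 2: denom=6−2·1/5=28/5; d'=(-24−2·1)/(28/5)=-65/14
row 3: denom=8−1·5/28=219/28; d'=(24−1·-65/14)/(219/28)=802/219
row 4: denom=10−3·28/73=646/73; d'=(-12−3·802/219)/(646/73)=-839/323
back: M4=-839/323
back: M3=802/219−28/73·-839/323=4514/969
back: M2=-65/14−5/28·4514/969=-5305/969
back: M1=1−1/5·-5305/969=2030/969
M: M0=0, M1=2030/969, M2=-5305/969, M3=4514/969, M4=-839/323, M5=0
seg 0: a=5, c=M0/2=0, d=(M1−M0)/(6·3)=1015/8721, b=Δ0−h0·(2M0+M1)/6=-1661/969
seg 1: a=3, c=M1/2=1015/969, d=(M2−M1)/(6·2)=-815/1292, b=Δ1−h1·(2M1+M2)/6=1384/969
seg 2: a=5, c=M2/2=-5305/1938, d=(M3−M2)/(6·1)=1091/646, b=Δ2−h2·(2M2+M3)/6=-1891/969
seg 3: a=2, c=M3/2=2257/969, d=(M4−M3)/(6·3)=-7031/17442, b=Δ3−h3·(2M3+M4)/6=-269/114
seg 4: a=5, c=M4/2=-839/646, d=(M5−M4)/(6·2)=839/3876, b=Δ4−h4·(2M4+M5)/6=709/969
t_q=11/2 → seg 2, τ=1/2; S=5+-1891/969·τ+-5305/1938·τ²+1091/646·τ³=55055/15504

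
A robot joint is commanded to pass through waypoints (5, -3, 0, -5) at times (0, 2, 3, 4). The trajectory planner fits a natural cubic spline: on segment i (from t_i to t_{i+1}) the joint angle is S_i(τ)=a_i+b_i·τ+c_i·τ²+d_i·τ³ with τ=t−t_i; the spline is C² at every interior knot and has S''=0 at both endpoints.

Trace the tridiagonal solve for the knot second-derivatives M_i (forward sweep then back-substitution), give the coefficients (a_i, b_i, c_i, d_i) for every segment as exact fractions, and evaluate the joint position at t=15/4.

  seg 0: a=5 b=-164/23 c=0 d=18/23
  seg 1: a=-3 b=52/23 c=108/23 d=-91/23
  seg 2: a=0 b=-5/23 c=-165/23 d=55/23
S(15/4) = -4695/1472

Δ: Δ0=-4, Δ1=3, Δ2=-5
row 1: diag=6, rhs=42; c'=1/6, d'=7
row 2: denom=4−1·1/6=23/6; d'=(-48−1·7)/(23/6)=-330/23
back: M2=-330/23
back: M1=7−1/6·-330/23=216/23
M: M0=0, M1=216/23, M2=-330/23, M3=0
seg 0: a=5, c=M0/2=0, d=(M1−M0)/(6·2)=18/23, b=Δ0−h0·(2M0+M1)/6=-164/23
seg 1: a=-3, c=M1/2=108/23, d=(M2−M1)/(6·1)=-91/23, b=Δ1−h1·(2M1+M2)/6=52/23
seg 2: a=0, c=M2/2=-165/23, d=(M3−M2)/(6·1)=55/23, b=Δ2−h2·(2M2+M3)/6=-5/23
t_q=15/4 → seg 2, τ=3/4; S=0+-5/23·τ+-165/23·τ²+55/23·τ³=-4695/1472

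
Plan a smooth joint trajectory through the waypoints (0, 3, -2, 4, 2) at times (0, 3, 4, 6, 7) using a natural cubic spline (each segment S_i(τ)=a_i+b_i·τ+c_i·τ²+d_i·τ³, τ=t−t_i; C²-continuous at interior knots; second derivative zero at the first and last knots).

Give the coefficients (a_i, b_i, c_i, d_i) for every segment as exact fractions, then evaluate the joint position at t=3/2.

  seg 0: a=0 b=4 c=0 d=-1/3
  seg 1: a=3 b=-5 c=-3 d=3
  seg 2: a=-2 b=-2 c=6 d=-7/4
  seg 3: a=4 b=1 c=-9/2 d=3/2
S(3/2) = 39/8

Δ: Δ0=1, Δ1=-5, Δ2=3, Δ3=-2
row 1: diag=8, rhs=-36; c'=1/8, d'=-9/2
row 2: denom=6−1·1/8=47/8; d'=(48−1·-9/2)/(47/8)=420/47
row 3: denom=6−2·16/47=250/47; d'=(-30−2·420/47)/(250/47)=-9
back: M3=-9
back: M2=420/47−16/47·-9=12
back: M1=-9/2−1/8·12=-6
M: M0=0, M1=-6, M2=12, M3=-9, M4=0
seg 0: a=0, c=M0/2=0, d=(M1−M0)/(6·3)=-1/3, b=Δ0−h0·(2M0+M1)/6=4
seg 1: a=3, c=M1/2=-3, d=(M2−M1)/(6·1)=3, b=Δ1−h1·(2M1+M2)/6=-5
seg 2: a=-2, c=M2/2=6, d=(M3−M2)/(6·2)=-7/4, b=Δ2−h2·(2M2+M3)/6=-2
seg 3: a=4, c=M3/2=-9/2, d=(M4−M3)/(6·1)=3/2, b=Δ3−h3·(2M3+M4)/6=1
t_q=3/2 → seg 0, τ=3/2; S=0+4·τ+0·τ²+-1/3·τ³=39/8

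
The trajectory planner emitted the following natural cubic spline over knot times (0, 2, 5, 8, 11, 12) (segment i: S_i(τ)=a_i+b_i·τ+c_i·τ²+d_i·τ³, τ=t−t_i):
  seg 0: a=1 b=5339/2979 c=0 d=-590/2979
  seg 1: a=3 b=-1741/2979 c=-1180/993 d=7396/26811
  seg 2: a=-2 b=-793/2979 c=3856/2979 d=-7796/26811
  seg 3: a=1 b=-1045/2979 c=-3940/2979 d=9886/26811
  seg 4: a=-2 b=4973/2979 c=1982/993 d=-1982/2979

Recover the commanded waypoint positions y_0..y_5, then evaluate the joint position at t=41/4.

y_0 = S_0(0) = a_0 = 1
y_1 = S_1(0) = a_1 = 3
y_2 = S_2(0) = a_2 = -2
y_3 = S_3(0) = a_3 = 1
y_4 = S_4(0) = a_4 = -2
y_5 = S_4(1) = 1
t_q=41/4 is in segment 3 (τ=9/4); S_3(τ)=-24201/10592

y_0=1 y_1=3 y_2=-2 y_3=1 y_4=-2 y_5=1
S(41/4) = -24201/10592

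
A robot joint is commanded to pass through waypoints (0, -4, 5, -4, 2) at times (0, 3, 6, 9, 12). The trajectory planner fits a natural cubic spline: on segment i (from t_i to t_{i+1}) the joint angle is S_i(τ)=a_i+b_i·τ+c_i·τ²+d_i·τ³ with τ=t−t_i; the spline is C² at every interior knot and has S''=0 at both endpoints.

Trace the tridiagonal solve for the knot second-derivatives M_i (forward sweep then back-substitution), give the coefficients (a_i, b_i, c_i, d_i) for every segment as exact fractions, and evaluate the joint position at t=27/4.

Δ: Δ0=-4/3, Δ1=3, Δ2=-3, Δ3=2
row 1: diag=12, rhs=26; c'=1/4, d'=13/6
row 2: denom=12−3·1/4=45/4; d'=(-36−3·13/6)/(45/4)=-34/9
row 3: denom=12−3·4/15=56/5; d'=(30−3·-34/9)/(56/5)=155/42
back: M3=155/42
back: M2=-34/9−4/15·155/42=-100/21
back: M1=13/6−1/4·-100/21=47/14
M: M0=0, M1=47/14, M2=-100/21, M3=155/42, M4=0
seg 0: a=0, c=M0/2=0, d=(M1−M0)/(6·3)=47/252, b=Δ0−h0·(2M0+M1)/6=-253/84
seg 1: a=-4, c=M1/2=47/28, d=(M2−M1)/(6·3)=-341/756, b=Δ1−h1·(2M1+M2)/6=85/42
seg 2: a=5, c=M2/2=-50/21, d=(M3−M2)/(6·3)=355/756, b=Δ2−h2·(2M2+M3)/6=-1/12
seg 3: a=-4, c=M3/2=155/84, d=(M4−M3)/(6·3)=-155/756, b=Δ3−h3·(2M3+M4)/6=-71/42
t_q=27/4 → seg 2, τ=3/4; S=5+-1/12·τ+-50/21·τ²+355/756·τ³=6803/1792

  seg 0: a=0 b=-253/84 c=0 d=47/252
  seg 1: a=-4 b=85/42 c=47/28 d=-341/756
  seg 2: a=5 b=-1/12 c=-50/21 d=355/756
  seg 3: a=-4 b=-71/42 c=155/84 d=-155/756
S(27/4) = 6803/1792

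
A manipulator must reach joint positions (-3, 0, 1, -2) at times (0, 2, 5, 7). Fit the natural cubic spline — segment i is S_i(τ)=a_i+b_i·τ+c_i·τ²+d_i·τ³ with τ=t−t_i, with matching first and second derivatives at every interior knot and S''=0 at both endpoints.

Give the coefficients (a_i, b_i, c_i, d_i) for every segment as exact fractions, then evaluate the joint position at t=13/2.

  seg 0: a=-3 b=893/546 c=0 d=-37/1092
  seg 1: a=0 b=671/546 c=-37/182 d=-2/63
  seg 2: a=1 b=-463/546 c=-89/182 d=89/1092
S(13/2) = -3195/2912

Δ: Δ0=3/2, Δ1=1/3, Δ2=-3/2
row 1: diag=10, rhs=-7; c'=3/10, d'=-7/10
row 2: denom=10−3·3/10=91/10; d'=(-11−3·-7/10)/(91/10)=-89/91
back: M2=-89/91
back: M1=-7/10−3/10·-89/91=-37/91
M: M0=0, M1=-37/91, M2=-89/91, M3=0
seg 0: a=-3, c=M0/2=0, d=(M1−M0)/(6·2)=-37/1092, b=Δ0−h0·(2M0+M1)/6=893/546
seg 1: a=0, c=M1/2=-37/182, d=(M2−M1)/(6·3)=-2/63, b=Δ1−h1·(2M1+M2)/6=671/546
seg 2: a=1, c=M2/2=-89/182, d=(M3−M2)/(6·2)=89/1092, b=Δ2−h2·(2M2+M3)/6=-463/546
t_q=13/2 → seg 2, τ=3/2; S=1+-463/546·τ+-89/182·τ²+89/1092·τ³=-3195/2912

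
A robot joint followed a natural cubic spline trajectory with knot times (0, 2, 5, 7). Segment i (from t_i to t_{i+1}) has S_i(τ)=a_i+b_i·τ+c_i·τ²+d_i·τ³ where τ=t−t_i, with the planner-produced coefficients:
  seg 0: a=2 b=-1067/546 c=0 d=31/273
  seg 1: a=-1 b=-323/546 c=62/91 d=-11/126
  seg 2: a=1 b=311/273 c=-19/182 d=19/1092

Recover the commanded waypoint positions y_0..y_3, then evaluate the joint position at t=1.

y_0 = S_0(0) = a_0 = 2
y_1 = S_1(0) = a_1 = -1
y_2 = S_2(0) = a_2 = 1
y_3 = S_2(2) = 3
t_q=1 is in segment 0 (τ=1); S_0(τ)=29/182

y_0=2 y_1=-1 y_2=1 y_3=3
S(1) = 29/182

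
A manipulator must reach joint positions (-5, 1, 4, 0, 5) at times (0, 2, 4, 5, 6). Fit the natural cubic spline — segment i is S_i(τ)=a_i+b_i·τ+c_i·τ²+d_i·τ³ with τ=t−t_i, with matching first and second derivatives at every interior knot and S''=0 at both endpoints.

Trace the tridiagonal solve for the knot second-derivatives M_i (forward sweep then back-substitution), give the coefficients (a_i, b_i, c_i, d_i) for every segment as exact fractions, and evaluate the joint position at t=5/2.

  seg 0: a=-5 b=449/168 c=0 d=55/672
  seg 1: a=1 b=307/84 c=55/112 d=-527/672
  seg 2: a=4 b=-91/24 c=-59/14 d=673/168
  seg 3: a=0 b=-17/84 c=437/56 d=-437/168
S(5/2) = 5111/1792

Δ: Δ0=3, Δ1=3/2, Δ2=-4, Δ3=5
row 1: diag=8, rhs=-9; c'=1/4, d'=-9/8
row 2: denom=6−2·1/4=11/2; d'=(-33−2·-9/8)/(11/2)=-123/22
row 3: denom=4−1·2/11=42/11; d'=(54−1·-123/22)/(42/11)=437/28
back: M3=437/28
back: M2=-123/22−2/11·437/28=-59/7
back: M1=-9/8−1/4·-59/7=55/56
M: M0=0, M1=55/56, M2=-59/7, M3=437/28, M4=0
seg 0: a=-5, c=M0/2=0, d=(M1−M0)/(6·2)=55/672, b=Δ0−h0·(2M0+M1)/6=449/168
seg 1: a=1, c=M1/2=55/112, d=(M2−M1)/(6·2)=-527/672, b=Δ1−h1·(2M1+M2)/6=307/84
seg 2: a=4, c=M2/2=-59/14, d=(M3−M2)/(6·1)=673/168, b=Δ2−h2·(2M2+M3)/6=-91/24
seg 3: a=0, c=M3/2=437/56, d=(M4−M3)/(6·1)=-437/168, b=Δ3−h3·(2M3+M4)/6=-17/84
t_q=5/2 → seg 1, τ=1/2; S=1+307/84·τ+55/112·τ²+-527/672·τ³=5111/1792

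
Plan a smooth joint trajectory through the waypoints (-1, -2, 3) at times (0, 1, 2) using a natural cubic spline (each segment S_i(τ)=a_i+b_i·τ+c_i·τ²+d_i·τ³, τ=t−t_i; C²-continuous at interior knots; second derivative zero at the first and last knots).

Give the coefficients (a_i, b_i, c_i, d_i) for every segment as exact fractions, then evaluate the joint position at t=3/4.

Δ: Δ0=-1, Δ1=5
row 1: diag=4, rhs=36; c'=1/4, d'=9
back: M1=9
M: M0=0, M1=9, M2=0
seg 0: a=-1, c=M0/2=0, d=(M1−M0)/(6·1)=3/2, b=Δ0−h0·(2M0+M1)/6=-5/2
seg 1: a=-2, c=M1/2=9/2, d=(M2−M1)/(6·1)=-3/2, b=Δ1−h1·(2M1+M2)/6=2
t_q=3/4 → seg 0, τ=3/4; S=-1+-5/2·τ+0·τ²+3/2·τ³=-287/128

  seg 0: a=-1 b=-5/2 c=0 d=3/2
  seg 1: a=-2 b=2 c=9/2 d=-3/2
S(3/4) = -287/128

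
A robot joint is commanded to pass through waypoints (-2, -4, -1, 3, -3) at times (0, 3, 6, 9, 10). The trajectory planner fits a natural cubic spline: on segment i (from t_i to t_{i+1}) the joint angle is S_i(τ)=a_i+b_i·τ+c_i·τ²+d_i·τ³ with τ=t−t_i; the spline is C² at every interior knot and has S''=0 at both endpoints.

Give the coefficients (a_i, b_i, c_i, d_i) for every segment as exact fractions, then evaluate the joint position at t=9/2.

Δ: Δ0=-2/3, Δ1=1, Δ2=4/3, Δ3=-6
row 1: diag=12, rhs=10; c'=1/4, d'=5/6
row 2: denom=12−3·1/4=45/4; d'=(2−3·5/6)/(45/4)=-2/45
row 3: denom=8−3·4/15=36/5; d'=(-44−3·-2/45)/(36/5)=-329/54
back: M3=-329/54
back: M2=-2/45−4/15·-329/54=128/81
back: M1=5/6−1/4·128/81=71/162
M: M0=0, M1=71/162, M2=128/81, M3=-329/54, M4=0
seg 0: a=-2, c=M0/2=0, d=(M1−M0)/(6·3)=71/2916, b=Δ0−h0·(2M0+M1)/6=-287/324
seg 1: a=-4, c=M1/2=71/324, d=(M2−M1)/(6·3)=185/2916, b=Δ1−h1·(2M1+M2)/6=-37/162
seg 2: a=-1, c=M2/2=64/81, d=(M3−M2)/(6·3)=-1243/2916, b=Δ2−h2·(2M2+M3)/6=907/324
seg 3: a=3, c=M3/2=-329/108, d=(M4−M3)/(6·1)=329/324, b=Δ3−h3·(2M3+M4)/6=-643/162
t_q=9/2 → seg 1, τ=3/2; S=-4+-37/162·τ+71/324·τ²+185/2916·τ³=-349/96

  seg 0: a=-2 b=-287/324 c=0 d=71/2916
  seg 1: a=-4 b=-37/162 c=71/324 d=185/2916
  seg 2: a=-1 b=907/324 c=64/81 d=-1243/2916
  seg 3: a=3 b=-643/162 c=-329/108 d=329/324
S(9/2) = -349/96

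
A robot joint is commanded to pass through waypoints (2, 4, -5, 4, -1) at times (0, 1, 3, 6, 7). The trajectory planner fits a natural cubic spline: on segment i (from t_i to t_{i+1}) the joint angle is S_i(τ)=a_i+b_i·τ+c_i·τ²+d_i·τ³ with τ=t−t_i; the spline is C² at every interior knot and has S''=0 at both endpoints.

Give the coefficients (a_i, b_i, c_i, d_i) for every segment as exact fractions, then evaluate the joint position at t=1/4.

  seg 0: a=2 b=2835/788 c=0 d=-1259/788
  seg 1: a=4 b=-471/394 c=-3777/788 d=2475/1576
  seg 2: a=-5 b=-300/197 c=912/197 d=-205/197
  seg 3: a=4 b=-363/197 c=-933/197 d=311/197
S(1/4) = 144965/50432

Δ: Δ0=2, Δ1=-9/2, Δ2=3, Δ3=-5
row 1: diag=6, rhs=-39; c'=1/3, d'=-13/2
row 2: denom=10−2·1/3=28/3; d'=(45−2·-13/2)/(28/3)=87/14
row 3: denom=8−3·9/28=197/28; d'=(-48−3·87/14)/(197/28)=-1866/197
back: M3=-1866/197
back: M2=87/14−9/28·-1866/197=1824/197
back: M1=-13/2−1/3·1824/197=-3777/394
M: M0=0, M1=-3777/394, M2=1824/197, M3=-1866/197, M4=0
seg 0: a=2, c=M0/2=0, d=(M1−M0)/(6·1)=-1259/788, b=Δ0−h0·(2M0+M1)/6=2835/788
seg 1: a=4, c=M1/2=-3777/788, d=(M2−M1)/(6·2)=2475/1576, b=Δ1−h1·(2M1+M2)/6=-471/394
seg 2: a=-5, c=M2/2=912/197, d=(M3−M2)/(6·3)=-205/197, b=Δ2−h2·(2M2+M3)/6=-300/197
seg 3: a=4, c=M3/2=-933/197, d=(M4−M3)/(6·1)=311/197, b=Δ3−h3·(2M3+M4)/6=-363/197
t_q=1/4 → seg 0, τ=1/4; S=2+2835/788·τ+0·τ²+-1259/788·τ³=144965/50432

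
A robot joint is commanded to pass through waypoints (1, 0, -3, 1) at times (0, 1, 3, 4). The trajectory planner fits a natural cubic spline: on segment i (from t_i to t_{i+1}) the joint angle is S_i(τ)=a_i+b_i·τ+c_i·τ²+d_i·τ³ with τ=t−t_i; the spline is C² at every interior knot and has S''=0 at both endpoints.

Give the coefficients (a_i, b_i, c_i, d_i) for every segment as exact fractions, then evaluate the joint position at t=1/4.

Δ: Δ0=-1, Δ1=-3/2, Δ2=4
row 1: diag=6, rhs=-3; c'=1/3, d'=-1/2
row 2: denom=6−2·1/3=16/3; d'=(33−2·-1/2)/(16/3)=51/8
back: M2=51/8
back: M1=-1/2−1/3·51/8=-21/8
M: M0=0, M1=-21/8, M2=51/8, M3=0
seg 0: a=1, c=M0/2=0, d=(M1−M0)/(6·1)=-7/16, b=Δ0−h0·(2M0+M1)/6=-9/16
seg 1: a=0, c=M1/2=-21/16, d=(M2−M1)/(6·2)=3/4, b=Δ1−h1·(2M1+M2)/6=-15/8
seg 2: a=-3, c=M2/2=51/16, d=(M3−M2)/(6·1)=-17/16, b=Δ2−h2·(2M2+M3)/6=15/8
t_q=1/4 → seg 0, τ=1/4; S=1+-9/16·τ+0·τ²+-7/16·τ³=873/1024

  seg 0: a=1 b=-9/16 c=0 d=-7/16
  seg 1: a=0 b=-15/8 c=-21/16 d=3/4
  seg 2: a=-3 b=15/8 c=51/16 d=-17/16
S(1/4) = 873/1024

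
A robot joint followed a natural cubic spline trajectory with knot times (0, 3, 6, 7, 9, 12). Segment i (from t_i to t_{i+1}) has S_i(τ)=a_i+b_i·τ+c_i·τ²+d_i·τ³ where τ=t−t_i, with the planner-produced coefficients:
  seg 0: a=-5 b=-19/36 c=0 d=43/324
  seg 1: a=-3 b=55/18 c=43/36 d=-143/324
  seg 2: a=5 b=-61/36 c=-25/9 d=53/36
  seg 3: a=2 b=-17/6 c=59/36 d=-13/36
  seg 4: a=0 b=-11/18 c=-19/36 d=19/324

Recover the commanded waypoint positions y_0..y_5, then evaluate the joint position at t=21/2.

y_0 = S_0(0) = a_0 = -5
y_1 = S_1(0) = a_1 = -3
y_2 = S_2(0) = a_2 = 5
y_3 = S_3(0) = a_3 = 2
y_4 = S_4(0) = a_4 = 0
y_5 = S_4(3) = -5
t_q=21/2 is in segment 4 (τ=3/2); S_4(τ)=-61/32

y_0=-5 y_1=-3 y_2=5 y_3=2 y_4=0 y_5=-5
S(21/2) = -61/32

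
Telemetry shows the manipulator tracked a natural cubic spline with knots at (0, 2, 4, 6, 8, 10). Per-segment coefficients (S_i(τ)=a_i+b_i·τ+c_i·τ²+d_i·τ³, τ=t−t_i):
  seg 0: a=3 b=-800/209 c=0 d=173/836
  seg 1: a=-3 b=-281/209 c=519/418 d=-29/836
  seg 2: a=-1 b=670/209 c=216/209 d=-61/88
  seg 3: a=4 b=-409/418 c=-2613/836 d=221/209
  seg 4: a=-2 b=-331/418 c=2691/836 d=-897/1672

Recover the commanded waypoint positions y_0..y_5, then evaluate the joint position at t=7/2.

y_0=3 y_1=-3 y_2=-1 y_3=4 y_4=-2 y_5=5
S(7/2) = -15651/6688

y_0 = S_0(0) = a_0 = 3
y_1 = S_1(0) = a_1 = -3
y_2 = S_2(0) = a_2 = -1
y_3 = S_3(0) = a_3 = 4
y_4 = S_4(0) = a_4 = -2
y_5 = S_4(2) = 5
t_q=7/2 is in segment 1 (τ=3/2); S_1(τ)=-15651/6688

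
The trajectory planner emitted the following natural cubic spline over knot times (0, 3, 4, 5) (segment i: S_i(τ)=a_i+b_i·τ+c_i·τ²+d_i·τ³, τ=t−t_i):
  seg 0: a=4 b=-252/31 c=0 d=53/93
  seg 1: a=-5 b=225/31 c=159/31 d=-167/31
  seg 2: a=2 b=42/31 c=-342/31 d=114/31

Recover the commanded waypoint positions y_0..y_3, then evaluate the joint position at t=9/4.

y_0 = S_0(0) = a_0 = 4
y_1 = S_1(0) = a_1 = -5
y_2 = S_2(0) = a_2 = 2
y_3 = S_2(1) = -4
t_q=9/4 is in segment 0 (τ=9/4); S_0(τ)=-15473/1984

y_0=4 y_1=-5 y_2=2 y_3=-4
S(9/4) = -15473/1984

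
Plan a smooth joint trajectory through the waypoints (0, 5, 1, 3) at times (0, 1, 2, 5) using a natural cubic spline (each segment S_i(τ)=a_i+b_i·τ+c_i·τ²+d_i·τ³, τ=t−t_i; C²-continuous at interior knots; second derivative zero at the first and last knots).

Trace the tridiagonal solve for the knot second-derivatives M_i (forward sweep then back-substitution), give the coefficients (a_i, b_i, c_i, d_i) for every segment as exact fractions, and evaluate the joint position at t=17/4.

Δ: Δ0=5, Δ1=-4, Δ2=2/3
row 1: diag=4, rhs=-54; c'=1/4, d'=-27/2
row 2: denom=8−1·1/4=31/4; d'=(28−1·-27/2)/(31/4)=166/31
back: M2=166/31
back: M1=-27/2−1/4·166/31=-460/31
M: M0=0, M1=-460/31, M2=166/31, M3=0
seg 0: a=0, c=M0/2=0, d=(M1−M0)/(6·1)=-230/93, b=Δ0−h0·(2M0+M1)/6=695/93
seg 1: a=5, c=M1/2=-230/31, d=(M2−M1)/(6·1)=313/93, b=Δ1−h1·(2M1+M2)/6=5/93
seg 2: a=1, c=M2/2=83/31, d=(M3−M2)/(6·3)=-83/279, b=Δ2−h2·(2M2+M3)/6=-436/93
t_q=17/4 → seg 2, τ=9/4; S=1+-436/93·τ+83/31·τ²+-83/279·τ³=1225/1984

  seg 0: a=0 b=695/93 c=0 d=-230/93
  seg 1: a=5 b=5/93 c=-230/31 d=313/93
  seg 2: a=1 b=-436/93 c=83/31 d=-83/279
S(17/4) = 1225/1984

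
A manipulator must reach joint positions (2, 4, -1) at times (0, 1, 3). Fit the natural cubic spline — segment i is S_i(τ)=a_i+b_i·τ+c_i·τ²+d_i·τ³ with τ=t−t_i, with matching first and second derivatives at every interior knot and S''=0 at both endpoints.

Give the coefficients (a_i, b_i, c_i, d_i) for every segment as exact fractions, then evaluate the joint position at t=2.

  seg 0: a=2 b=11/4 c=0 d=-3/4
  seg 1: a=4 b=1/2 c=-9/4 d=3/8
S(2) = 21/8

Δ: Δ0=2, Δ1=-5/2
row 1: diag=6, rhs=-27; c'=1/3, d'=-9/2
back: M1=-9/2
M: M0=0, M1=-9/2, M2=0
seg 0: a=2, c=M0/2=0, d=(M1−M0)/(6·1)=-3/4, b=Δ0−h0·(2M0+M1)/6=11/4
seg 1: a=4, c=M1/2=-9/4, d=(M2−M1)/(6·2)=3/8, b=Δ1−h1·(2M1+M2)/6=1/2
t_q=2 → seg 1, τ=1; S=4+1/2·τ+-9/4·τ²+3/8·τ³=21/8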